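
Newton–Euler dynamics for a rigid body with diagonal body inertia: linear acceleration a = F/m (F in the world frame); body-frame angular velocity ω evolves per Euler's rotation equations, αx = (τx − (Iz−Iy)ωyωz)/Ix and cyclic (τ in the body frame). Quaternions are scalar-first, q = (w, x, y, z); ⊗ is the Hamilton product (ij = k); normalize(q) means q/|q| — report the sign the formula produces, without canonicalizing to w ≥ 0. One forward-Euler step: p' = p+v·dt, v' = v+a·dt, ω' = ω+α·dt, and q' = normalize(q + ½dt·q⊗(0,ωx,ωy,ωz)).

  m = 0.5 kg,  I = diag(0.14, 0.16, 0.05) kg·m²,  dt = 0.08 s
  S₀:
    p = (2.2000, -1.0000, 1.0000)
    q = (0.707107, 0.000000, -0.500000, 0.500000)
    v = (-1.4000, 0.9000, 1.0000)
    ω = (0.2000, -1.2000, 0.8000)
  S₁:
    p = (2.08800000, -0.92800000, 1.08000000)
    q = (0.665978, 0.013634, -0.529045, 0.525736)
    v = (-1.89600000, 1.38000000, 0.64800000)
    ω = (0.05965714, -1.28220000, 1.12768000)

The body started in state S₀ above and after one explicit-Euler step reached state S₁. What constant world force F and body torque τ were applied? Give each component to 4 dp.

F = (-3.1000, 3.0000, -2.2000)
τ = (-0.1400, -0.1500, 0.2000)

Δω = ω₁−ω₀ = (-0.14034286, -0.08220000, 0.32768000)
precession coupling = (0.1056, 0.0144, -0.0048)
applied torque τ = (-0.1400, -0.1500, 0.2000)
v₁ − v₀ = (-0.49600000, 0.48000000, -0.35200000)
F = m·Δv/dt = (-3.1000, 3.0000, -2.2000)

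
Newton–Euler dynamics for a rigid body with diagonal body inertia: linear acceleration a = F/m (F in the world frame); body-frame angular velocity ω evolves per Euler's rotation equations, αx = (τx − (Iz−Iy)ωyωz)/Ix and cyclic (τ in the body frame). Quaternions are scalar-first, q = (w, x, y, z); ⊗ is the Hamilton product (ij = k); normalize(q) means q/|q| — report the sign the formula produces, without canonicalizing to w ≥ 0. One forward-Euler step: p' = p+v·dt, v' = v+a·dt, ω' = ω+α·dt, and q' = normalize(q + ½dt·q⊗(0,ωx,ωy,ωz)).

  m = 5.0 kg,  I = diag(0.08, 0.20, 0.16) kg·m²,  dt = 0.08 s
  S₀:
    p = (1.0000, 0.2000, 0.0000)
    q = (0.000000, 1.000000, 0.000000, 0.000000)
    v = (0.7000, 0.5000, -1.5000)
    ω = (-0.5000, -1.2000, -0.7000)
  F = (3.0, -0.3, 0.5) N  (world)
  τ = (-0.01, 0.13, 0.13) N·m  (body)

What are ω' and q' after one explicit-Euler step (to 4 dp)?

(τ − ω×Iω)/I = (0.2950, 0.7900, 0.3625)
new body rate ω' = (-0.4764, -1.1368, -0.6710)
q⊗(0,ω) = (0.5000000, 0.0000000, 0.7000000, -1.2000000)
q + ½dt·q⊗(0,ω), renormalized = (0.0200, 0.9983, 0.0280, -0.0479)

ω' = (-0.4764, -1.1368, -0.6710)
q' = (0.0200, 0.9983, 0.0280, -0.0479)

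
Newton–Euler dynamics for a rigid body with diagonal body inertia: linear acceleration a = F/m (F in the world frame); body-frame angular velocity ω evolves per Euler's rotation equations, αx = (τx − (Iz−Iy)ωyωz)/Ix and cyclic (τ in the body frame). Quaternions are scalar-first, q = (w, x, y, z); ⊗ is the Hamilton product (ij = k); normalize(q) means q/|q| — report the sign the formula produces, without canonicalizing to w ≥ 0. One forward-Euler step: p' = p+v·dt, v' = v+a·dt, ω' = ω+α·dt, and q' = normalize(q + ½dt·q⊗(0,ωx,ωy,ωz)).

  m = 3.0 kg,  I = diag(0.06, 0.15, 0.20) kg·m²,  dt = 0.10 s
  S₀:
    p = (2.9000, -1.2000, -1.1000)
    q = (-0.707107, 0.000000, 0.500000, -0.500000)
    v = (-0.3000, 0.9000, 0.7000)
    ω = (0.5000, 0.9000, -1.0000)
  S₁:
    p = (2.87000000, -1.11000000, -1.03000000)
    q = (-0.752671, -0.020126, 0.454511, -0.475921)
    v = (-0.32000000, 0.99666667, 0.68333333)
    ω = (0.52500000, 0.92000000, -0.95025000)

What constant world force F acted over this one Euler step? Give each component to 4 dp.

velocity change Δv = (-0.02000000, 0.09666667, -0.01666667)
m·(v₁−v₀)/dt = (-0.6000, 2.9000, -0.5000)

F = (-0.6000, 2.9000, -0.5000)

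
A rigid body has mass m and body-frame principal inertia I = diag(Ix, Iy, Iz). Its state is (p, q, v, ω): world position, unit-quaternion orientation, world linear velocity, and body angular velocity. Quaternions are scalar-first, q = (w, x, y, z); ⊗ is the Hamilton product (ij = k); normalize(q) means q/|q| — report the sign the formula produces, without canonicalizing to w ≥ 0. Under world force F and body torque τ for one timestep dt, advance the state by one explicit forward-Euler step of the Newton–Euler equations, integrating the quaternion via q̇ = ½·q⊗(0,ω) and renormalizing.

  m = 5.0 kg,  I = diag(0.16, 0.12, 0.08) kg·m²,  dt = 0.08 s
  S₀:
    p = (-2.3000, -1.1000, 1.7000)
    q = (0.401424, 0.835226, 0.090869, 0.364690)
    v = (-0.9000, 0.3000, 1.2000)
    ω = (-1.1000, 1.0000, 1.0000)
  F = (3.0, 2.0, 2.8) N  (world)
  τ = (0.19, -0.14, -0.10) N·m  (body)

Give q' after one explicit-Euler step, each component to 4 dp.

q' = (0.4189, 0.8045, 0.0573, 0.4171)

q⊗(0,ω) = (0.4631896, -0.7153874, -0.8349610, 1.3366059)
updated quaternion q' = (0.4189, 0.8045, 0.0573, 0.4171)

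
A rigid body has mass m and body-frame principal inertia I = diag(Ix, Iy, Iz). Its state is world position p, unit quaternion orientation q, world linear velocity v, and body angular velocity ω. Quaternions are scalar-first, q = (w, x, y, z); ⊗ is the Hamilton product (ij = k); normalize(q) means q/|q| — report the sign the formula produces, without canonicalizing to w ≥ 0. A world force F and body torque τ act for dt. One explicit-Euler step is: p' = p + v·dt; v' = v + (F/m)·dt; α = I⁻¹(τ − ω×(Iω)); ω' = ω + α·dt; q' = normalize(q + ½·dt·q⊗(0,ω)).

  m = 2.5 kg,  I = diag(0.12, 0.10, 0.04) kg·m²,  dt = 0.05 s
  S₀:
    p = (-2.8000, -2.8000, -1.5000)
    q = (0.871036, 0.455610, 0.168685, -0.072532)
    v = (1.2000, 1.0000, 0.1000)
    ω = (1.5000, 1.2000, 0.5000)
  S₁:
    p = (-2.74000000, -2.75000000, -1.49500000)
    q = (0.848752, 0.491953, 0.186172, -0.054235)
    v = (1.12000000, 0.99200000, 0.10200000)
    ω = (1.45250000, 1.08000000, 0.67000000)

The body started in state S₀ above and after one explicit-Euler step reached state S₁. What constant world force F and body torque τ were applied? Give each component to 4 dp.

Δω = ω₁−ω₀ = (-0.04750000, -0.12000000, 0.17000000)
ω₀×(Iω₀) = (-0.0360, 0.0600, -0.0360)
applied torque τ = (-0.1500, -0.1800, 0.1000)
v₁ − v₀ = (-0.08000000, -0.00800000, 0.00200000)
F = m·Δv/dt = (-4.0000, -0.4000, 0.1000)

F = (-4.0000, -0.4000, 0.1000)
τ = (-0.1500, -0.1800, 0.1000)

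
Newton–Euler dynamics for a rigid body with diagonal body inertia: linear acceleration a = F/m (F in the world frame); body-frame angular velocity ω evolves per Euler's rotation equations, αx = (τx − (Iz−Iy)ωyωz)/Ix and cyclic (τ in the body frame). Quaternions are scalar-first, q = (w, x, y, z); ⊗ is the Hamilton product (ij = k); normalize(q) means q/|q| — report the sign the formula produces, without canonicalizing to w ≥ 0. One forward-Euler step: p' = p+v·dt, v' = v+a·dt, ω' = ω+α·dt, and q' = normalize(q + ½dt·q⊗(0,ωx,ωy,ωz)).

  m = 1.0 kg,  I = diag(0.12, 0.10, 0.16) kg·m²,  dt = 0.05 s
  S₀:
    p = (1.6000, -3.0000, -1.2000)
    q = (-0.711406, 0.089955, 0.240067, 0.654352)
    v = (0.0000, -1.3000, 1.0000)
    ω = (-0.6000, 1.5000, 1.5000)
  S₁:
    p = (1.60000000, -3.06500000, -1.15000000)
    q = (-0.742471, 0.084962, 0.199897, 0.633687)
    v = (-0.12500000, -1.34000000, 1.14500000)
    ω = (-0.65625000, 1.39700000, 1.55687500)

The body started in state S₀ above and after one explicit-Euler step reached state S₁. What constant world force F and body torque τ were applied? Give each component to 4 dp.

F = (-2.5000, -0.8000, 2.9000)
τ = (0.0000, -0.1700, 0.2000)

Δω = ω₁−ω₀ = (-0.05625000, -0.10300000, 0.05687500)
precession coupling = (0.1350, 0.0360, 0.0180)
τ = I·(Δω/dt) + ω₀×(Iω₀) = (0.0000, -0.1700, 0.2000)
Δv = v₁−v₀ = (-0.12500000, -0.04000000, 0.14500000)
applied force F = (-2.5000, -0.8000, 2.9000)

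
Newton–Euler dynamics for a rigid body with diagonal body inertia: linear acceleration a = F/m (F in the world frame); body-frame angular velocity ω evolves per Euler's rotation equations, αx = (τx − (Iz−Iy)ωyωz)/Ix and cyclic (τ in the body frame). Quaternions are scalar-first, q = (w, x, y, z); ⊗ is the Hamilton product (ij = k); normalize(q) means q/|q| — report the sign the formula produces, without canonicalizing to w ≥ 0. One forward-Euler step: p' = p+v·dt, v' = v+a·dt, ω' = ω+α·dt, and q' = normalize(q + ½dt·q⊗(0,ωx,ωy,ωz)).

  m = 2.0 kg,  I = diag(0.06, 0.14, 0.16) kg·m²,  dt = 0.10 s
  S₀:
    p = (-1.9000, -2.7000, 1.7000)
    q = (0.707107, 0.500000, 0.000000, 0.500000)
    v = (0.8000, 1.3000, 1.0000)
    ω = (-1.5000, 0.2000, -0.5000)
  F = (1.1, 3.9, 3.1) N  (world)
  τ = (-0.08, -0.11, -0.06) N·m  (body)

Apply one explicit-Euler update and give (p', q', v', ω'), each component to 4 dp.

p' = (-1.8200, -2.5700, 1.8000)
q' = (0.7547, 0.4406, -0.0179, 0.4858)
v' = (0.8550, 1.4950, 1.1550)
ω' = (-1.6300, 0.1750, -0.5225)

p' = p + v·dt = (-1.8200, -2.5700, 1.8000)
v' = v + a·dt = (0.8550, 1.4950, 1.1550)
α = I⁻¹(τ − ω×Iω) = (-1.3000, -0.2500, -0.2250)
ω + α·dt = (-1.6300, 0.1750, -0.5225)
q⊗(0,ω) = (1.0000000, -1.1606605, -0.3585786, -0.2535535)
q' = normalize(q + ½dt·q⊗(0,ω)) = (0.7547, 0.4406, -0.0179, 0.4858)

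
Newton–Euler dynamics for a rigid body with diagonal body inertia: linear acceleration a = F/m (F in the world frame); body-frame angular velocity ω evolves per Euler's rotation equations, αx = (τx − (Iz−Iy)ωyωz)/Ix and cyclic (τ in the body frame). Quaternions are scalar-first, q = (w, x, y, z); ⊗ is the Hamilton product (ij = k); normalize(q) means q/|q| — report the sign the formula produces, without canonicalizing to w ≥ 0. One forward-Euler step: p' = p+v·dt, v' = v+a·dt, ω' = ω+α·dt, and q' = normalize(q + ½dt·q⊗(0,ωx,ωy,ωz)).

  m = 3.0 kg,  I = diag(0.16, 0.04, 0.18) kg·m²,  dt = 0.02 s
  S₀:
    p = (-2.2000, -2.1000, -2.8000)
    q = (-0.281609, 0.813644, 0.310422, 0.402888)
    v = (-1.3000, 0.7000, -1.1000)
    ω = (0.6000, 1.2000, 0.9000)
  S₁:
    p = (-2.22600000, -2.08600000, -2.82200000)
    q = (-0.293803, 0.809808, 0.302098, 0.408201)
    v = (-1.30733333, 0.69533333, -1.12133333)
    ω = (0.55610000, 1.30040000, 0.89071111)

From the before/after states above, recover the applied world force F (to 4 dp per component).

Δv = v₁−v₀ = (-0.00733333, -0.00466667, -0.02133333)
applied force F = (-1.1000, -0.7000, -3.2000)

F = (-1.1000, -0.7000, -3.2000)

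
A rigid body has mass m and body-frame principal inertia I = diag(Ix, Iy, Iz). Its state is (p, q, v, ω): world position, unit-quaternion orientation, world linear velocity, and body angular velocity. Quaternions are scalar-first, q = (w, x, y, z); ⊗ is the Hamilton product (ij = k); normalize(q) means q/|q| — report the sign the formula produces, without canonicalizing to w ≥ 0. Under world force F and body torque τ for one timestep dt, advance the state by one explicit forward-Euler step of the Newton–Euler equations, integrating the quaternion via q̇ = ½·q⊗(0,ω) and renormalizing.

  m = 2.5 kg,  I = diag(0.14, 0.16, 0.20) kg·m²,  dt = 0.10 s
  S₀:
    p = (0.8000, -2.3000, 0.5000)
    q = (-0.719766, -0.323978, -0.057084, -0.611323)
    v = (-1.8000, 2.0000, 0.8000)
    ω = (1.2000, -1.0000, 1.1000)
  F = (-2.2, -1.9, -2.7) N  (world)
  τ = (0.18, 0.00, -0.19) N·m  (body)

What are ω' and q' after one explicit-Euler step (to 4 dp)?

gyro term ω×Iω = (-0.0440, -0.0792, -0.0240)
α = I⁻¹(τ − ω×Iω) = (1.6000, 0.4950, -0.8300)
new body rate ω' = (1.3600, -0.9505, 1.0170)
2q̇ = q⊗(0,ω) = (1.0041449, -1.5378346, 0.3425542, -0.3992638)
updated quaternion q' = (-0.6665, -0.3991, -0.0398, -0.6284)

ω' = (1.3600, -0.9505, 1.0170)
q' = (-0.6665, -0.3991, -0.0398, -0.6284)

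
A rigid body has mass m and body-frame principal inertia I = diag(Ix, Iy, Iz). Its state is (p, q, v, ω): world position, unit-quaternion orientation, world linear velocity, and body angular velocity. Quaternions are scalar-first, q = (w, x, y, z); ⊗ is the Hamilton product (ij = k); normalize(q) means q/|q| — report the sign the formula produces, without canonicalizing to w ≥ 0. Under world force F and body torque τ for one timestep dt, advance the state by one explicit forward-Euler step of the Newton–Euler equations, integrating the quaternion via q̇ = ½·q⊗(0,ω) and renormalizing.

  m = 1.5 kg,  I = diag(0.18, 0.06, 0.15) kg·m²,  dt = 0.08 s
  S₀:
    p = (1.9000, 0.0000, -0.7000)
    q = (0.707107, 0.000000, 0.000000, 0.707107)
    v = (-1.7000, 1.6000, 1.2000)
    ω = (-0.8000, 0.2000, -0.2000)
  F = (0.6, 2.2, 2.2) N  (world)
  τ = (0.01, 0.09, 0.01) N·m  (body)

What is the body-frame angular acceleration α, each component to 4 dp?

precession coupling ω×(Iω) = (-0.0036, 0.0048, 0.0192)
α = I⁻¹(τ − ω×Iω) = (0.0756, 1.4200, -0.0613)

α = (0.0756, 1.4200, -0.0613)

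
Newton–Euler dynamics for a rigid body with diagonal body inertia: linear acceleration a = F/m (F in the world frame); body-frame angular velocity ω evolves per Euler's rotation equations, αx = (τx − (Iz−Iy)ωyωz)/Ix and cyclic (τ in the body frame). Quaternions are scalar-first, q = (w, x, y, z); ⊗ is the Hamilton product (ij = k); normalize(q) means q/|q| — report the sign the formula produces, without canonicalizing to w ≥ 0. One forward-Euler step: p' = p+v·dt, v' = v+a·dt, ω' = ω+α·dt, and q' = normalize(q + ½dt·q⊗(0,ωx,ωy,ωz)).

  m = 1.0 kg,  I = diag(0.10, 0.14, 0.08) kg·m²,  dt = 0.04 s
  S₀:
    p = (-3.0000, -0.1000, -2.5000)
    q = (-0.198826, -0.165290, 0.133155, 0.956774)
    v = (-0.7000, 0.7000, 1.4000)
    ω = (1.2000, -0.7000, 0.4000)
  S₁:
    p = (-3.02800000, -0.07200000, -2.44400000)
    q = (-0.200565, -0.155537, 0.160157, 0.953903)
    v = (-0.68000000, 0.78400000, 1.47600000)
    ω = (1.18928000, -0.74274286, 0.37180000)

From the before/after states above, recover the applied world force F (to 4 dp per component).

velocity change Δv = (0.02000000, 0.08400000, 0.07600000)
F = m·Δv/dt = (0.5000, 2.1000, 1.9000)

F = (0.5000, 2.1000, 1.9000)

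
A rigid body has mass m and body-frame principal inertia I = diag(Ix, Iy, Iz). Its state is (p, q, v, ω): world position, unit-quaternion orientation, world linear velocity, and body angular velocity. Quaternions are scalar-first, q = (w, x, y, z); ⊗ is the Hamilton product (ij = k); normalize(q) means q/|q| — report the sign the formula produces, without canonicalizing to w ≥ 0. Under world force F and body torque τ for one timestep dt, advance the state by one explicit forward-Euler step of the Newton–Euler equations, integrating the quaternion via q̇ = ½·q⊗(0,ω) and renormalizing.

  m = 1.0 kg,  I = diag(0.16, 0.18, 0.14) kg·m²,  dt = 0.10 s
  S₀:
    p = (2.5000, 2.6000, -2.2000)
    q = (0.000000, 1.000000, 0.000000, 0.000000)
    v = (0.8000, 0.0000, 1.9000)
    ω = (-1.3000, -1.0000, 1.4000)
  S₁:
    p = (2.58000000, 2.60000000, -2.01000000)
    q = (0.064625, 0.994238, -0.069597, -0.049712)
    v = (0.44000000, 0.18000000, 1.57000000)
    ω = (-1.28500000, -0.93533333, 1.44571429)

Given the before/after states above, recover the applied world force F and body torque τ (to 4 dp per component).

F = (-3.6000, 1.8000, -3.3000)
τ = (0.0800, 0.0800, 0.0900)

velocity change Δv = (-0.36000000, 0.18000000, -0.33000000)
applied force F = (-3.6000, 1.8000, -3.3000)
rate change Δω = (0.01500000, 0.06466667, 0.04571429)
I·α + gyro = (0.0800, 0.0800, 0.0900)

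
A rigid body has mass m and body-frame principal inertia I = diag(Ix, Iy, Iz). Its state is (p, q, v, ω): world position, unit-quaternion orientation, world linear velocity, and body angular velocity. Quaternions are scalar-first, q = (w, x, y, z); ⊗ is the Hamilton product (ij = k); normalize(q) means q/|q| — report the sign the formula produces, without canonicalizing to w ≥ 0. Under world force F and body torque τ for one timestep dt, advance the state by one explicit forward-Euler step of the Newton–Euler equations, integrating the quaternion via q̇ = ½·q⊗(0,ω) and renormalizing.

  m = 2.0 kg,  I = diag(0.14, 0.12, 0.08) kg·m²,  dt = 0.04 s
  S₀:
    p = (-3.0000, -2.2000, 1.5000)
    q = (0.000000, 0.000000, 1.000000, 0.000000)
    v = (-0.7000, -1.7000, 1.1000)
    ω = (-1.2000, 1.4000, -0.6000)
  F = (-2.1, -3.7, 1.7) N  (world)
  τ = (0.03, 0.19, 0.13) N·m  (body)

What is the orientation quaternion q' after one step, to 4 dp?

Hamilton product q⊗(0,ω) = (-1.4000000, -0.6000000, 0.0000000, 1.2000000)
updated quaternion q' = (-0.0280, -0.0120, 0.9992, 0.0240)

q' = (-0.0280, -0.0120, 0.9992, 0.0240)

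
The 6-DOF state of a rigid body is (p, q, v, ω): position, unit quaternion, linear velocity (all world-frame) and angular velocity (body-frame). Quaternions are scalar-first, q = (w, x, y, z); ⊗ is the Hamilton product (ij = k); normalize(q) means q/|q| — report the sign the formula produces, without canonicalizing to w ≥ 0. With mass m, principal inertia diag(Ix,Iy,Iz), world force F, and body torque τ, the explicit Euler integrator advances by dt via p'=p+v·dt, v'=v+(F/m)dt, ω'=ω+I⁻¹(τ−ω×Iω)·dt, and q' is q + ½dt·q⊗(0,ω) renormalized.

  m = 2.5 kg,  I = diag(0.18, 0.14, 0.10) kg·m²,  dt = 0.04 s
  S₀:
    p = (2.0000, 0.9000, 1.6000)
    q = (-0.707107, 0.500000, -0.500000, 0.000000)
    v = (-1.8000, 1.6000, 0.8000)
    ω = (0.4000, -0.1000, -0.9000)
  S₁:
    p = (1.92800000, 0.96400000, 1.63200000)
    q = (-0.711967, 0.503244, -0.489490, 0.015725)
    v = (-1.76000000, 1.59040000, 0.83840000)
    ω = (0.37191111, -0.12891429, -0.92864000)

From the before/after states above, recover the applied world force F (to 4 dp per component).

v₁ − v₀ = (0.04000000, -0.00960000, 0.03840000)
m·(v₁−v₀)/dt = (2.5000, -0.6000, 2.4000)

F = (2.5000, -0.6000, 2.4000)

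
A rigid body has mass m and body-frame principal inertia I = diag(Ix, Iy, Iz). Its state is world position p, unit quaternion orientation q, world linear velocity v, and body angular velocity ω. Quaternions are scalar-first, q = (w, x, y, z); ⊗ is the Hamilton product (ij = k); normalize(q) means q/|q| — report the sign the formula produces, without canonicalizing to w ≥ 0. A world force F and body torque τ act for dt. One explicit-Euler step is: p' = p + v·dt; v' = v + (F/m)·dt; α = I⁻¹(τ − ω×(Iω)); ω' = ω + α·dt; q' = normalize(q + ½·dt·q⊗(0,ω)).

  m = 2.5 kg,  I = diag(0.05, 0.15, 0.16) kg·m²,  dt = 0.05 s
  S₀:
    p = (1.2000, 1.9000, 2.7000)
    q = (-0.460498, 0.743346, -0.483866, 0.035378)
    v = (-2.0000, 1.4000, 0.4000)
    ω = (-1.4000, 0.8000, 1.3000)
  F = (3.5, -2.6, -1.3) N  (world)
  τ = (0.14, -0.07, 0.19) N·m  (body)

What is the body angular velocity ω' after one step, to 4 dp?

ω' = (-1.2704, 0.7099, 1.3944)

ω×(Iω) gyroscopic = (0.0104, 0.2002, -0.1120)
angular accel α = (2.5920, -1.8013, 1.8875)
ω' = ω + α·dt = (-1.2704, 0.7099, 1.3944)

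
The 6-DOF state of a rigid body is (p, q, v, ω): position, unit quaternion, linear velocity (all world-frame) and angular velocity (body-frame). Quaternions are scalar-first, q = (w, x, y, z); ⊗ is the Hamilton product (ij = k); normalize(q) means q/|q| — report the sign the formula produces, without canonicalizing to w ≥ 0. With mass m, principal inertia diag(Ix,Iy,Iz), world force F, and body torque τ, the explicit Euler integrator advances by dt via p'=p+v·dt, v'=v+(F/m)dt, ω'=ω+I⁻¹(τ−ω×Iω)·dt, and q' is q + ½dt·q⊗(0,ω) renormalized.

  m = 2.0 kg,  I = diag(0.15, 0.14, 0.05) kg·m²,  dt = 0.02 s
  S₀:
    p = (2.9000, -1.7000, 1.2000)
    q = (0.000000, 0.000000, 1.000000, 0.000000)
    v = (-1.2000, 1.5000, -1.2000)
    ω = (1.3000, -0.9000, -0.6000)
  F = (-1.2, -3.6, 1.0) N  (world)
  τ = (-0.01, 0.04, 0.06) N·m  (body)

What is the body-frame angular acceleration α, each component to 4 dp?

α = (0.2573, 0.8429, 0.9660)

ω×(Iω) gyroscopic = (-0.0486, -0.0780, 0.0117)
(τ − ω×Iω)/I = (0.2573, 0.8429, 0.9660)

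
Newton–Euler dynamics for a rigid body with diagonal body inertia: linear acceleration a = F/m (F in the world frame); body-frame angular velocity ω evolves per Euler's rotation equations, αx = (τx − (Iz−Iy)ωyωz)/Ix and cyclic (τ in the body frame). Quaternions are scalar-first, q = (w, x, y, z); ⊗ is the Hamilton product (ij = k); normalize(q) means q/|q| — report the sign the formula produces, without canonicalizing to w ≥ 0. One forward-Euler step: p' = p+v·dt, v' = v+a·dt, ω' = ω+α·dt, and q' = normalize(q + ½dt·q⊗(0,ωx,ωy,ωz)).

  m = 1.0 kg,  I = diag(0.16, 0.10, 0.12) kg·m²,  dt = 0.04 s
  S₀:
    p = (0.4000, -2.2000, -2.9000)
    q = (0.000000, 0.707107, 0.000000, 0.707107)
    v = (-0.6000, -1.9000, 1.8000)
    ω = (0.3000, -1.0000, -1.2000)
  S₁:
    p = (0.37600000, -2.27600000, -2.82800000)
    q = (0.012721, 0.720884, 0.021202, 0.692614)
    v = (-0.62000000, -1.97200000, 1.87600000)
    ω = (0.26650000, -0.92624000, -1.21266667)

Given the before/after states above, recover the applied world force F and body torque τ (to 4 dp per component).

F = (-0.5000, -1.8000, 1.9000)
τ = (-0.1100, 0.1700, -0.0200)

velocity change Δv = (-0.02000000, -0.07200000, 0.07600000)
m·(v₁−v₀)/dt = (-0.5000, -1.8000, 1.9000)
Δω = ω₁−ω₀ = (-0.03350000, 0.07376000, -0.01266667)
applied torque τ = (-0.1100, 0.1700, -0.0200)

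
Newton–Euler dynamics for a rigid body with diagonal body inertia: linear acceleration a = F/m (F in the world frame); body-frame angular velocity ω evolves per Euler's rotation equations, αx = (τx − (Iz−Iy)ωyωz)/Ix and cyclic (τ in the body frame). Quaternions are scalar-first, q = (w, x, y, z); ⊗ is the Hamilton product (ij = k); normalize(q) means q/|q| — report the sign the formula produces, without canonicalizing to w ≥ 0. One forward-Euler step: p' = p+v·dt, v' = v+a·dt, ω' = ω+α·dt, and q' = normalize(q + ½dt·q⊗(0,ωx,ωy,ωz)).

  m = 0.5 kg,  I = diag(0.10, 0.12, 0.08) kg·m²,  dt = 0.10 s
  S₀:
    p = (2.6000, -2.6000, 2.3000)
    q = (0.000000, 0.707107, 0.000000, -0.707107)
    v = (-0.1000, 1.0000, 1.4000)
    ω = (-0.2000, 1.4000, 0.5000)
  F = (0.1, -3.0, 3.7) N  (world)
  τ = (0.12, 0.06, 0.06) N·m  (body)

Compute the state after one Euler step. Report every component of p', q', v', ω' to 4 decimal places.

p' = (2.5900, -2.5000, 2.4400)
q' = (0.0247, 0.7545, -0.0106, -0.6558)
v' = (-0.0800, 0.4000, 2.1400)
ω' = (-0.0520, 1.4517, 0.5820)

a = (0.2000, -6.0000, 7.4000)
p + v·dt = (2.5900, -2.5000, 2.4400)
v' = v + a·dt = (-0.0800, 0.4000, 2.1400)
precession coupling ω×(Iω) = (-0.0280, -0.0020, -0.0056)
angular accel α = (1.4800, 0.5167, 0.8200)
ω + α·dt = (-0.0520, 1.4517, 0.5820)
2q̇ = q⊗(0,ω) = (0.4949749, 0.9899498, -0.2121321, 0.9899498)
q + ½dt·q⊗(0,ω), renormalized = (0.0247, 0.7545, -0.0106, -0.6558)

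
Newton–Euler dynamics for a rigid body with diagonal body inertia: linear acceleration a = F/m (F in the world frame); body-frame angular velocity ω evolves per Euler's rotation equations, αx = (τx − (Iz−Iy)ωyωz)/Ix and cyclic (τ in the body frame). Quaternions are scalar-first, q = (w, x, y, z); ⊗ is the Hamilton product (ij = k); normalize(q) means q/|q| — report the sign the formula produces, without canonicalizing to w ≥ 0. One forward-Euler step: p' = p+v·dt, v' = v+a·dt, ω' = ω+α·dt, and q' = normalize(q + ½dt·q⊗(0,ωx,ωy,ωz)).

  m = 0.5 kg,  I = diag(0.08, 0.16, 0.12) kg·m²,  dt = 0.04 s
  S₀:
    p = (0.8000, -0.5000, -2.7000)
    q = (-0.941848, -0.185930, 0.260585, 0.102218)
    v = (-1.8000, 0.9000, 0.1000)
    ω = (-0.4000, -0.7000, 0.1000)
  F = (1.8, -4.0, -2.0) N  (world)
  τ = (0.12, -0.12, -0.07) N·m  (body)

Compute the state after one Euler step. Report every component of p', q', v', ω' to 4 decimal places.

a = (3.6000, -8.0000, -4.0000)
p' = p + v·dt = (0.7280, -0.4640, -2.6960)
new velocity v' = (-1.6560, 0.5800, -0.0600)
precession coupling ω×(Iω) = (0.0028, 0.0016, 0.0224)
(τ − ω×Iω)/I = (1.4650, -0.7600, -0.7700)
ω + α·dt = (-0.3414, -0.7304, 0.0692)
2q̇ = q⊗(0,ω) = (0.0978157, 0.4743503, 0.6369994, 0.1402002)
q' = normalize(q + ½dt·q⊗(0,ω)) = (-0.9398, -0.1764, 0.2733, 0.1050)

p' = (0.7280, -0.4640, -2.6960)
q' = (-0.9398, -0.1764, 0.2733, 0.1050)
v' = (-1.6560, 0.5800, -0.0600)
ω' = (-0.3414, -0.7304, 0.0692)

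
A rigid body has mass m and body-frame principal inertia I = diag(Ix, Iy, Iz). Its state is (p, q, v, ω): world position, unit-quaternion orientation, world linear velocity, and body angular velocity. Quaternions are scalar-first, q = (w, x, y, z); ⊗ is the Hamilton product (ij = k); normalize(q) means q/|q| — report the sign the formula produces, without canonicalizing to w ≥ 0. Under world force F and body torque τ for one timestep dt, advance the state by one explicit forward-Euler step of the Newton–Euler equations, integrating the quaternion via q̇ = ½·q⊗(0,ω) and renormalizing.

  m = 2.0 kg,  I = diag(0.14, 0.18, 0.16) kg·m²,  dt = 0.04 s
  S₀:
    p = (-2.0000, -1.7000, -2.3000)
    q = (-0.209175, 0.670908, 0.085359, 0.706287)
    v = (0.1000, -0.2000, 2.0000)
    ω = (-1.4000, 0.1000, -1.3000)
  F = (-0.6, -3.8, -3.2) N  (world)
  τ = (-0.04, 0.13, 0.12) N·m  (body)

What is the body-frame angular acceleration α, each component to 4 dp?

precession coupling ω×(Iω) = (0.0026, -0.0364, -0.0056)
α = I⁻¹(τ − ω×Iω) = (-0.3043, 0.9244, 0.7850)

α = (-0.3043, 0.9244, 0.7850)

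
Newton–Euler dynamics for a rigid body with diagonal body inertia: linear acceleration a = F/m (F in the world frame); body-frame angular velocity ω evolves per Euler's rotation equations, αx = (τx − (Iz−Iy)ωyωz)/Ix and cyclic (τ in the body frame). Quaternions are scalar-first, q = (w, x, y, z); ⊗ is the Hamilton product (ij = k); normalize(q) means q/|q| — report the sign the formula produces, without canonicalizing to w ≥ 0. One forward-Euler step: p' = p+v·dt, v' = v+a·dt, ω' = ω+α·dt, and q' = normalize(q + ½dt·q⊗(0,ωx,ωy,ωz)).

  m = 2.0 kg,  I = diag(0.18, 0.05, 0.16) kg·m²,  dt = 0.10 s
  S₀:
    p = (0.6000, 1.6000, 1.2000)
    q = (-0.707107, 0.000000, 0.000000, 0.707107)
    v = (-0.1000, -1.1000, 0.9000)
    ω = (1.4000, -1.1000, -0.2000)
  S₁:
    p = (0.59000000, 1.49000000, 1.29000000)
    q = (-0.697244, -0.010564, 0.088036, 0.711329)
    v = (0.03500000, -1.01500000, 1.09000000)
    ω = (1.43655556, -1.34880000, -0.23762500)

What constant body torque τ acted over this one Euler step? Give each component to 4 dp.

Δω = ω₁−ω₀ = (0.03655556, -0.24880000, -0.03762500)
τ = I·(Δω/dt) + ω₀×(Iω₀) = (0.0900, -0.1300, 0.1400)

τ = (0.0900, -0.1300, 0.1400)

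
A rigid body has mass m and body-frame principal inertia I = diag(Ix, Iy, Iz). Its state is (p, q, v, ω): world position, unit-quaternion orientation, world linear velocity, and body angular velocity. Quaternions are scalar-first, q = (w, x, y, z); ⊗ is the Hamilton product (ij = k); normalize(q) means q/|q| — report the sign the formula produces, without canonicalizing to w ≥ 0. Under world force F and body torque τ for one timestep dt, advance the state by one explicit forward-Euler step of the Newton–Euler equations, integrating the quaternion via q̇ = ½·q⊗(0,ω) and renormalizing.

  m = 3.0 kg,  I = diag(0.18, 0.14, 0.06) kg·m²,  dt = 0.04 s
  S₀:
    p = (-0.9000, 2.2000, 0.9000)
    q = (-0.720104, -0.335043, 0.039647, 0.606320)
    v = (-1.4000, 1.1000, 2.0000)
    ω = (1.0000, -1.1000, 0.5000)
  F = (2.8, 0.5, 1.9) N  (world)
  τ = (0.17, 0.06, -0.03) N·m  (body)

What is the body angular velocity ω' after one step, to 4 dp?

ω×(Iω) gyroscopic = (0.0440, 0.0600, 0.0440)
(τ − ω×Iω)/I = (0.7000, 0.0000, -1.2333)
new body rate ω' = (1.0280, -1.1000, 0.4507)

ω' = (1.0280, -1.1000, 0.4507)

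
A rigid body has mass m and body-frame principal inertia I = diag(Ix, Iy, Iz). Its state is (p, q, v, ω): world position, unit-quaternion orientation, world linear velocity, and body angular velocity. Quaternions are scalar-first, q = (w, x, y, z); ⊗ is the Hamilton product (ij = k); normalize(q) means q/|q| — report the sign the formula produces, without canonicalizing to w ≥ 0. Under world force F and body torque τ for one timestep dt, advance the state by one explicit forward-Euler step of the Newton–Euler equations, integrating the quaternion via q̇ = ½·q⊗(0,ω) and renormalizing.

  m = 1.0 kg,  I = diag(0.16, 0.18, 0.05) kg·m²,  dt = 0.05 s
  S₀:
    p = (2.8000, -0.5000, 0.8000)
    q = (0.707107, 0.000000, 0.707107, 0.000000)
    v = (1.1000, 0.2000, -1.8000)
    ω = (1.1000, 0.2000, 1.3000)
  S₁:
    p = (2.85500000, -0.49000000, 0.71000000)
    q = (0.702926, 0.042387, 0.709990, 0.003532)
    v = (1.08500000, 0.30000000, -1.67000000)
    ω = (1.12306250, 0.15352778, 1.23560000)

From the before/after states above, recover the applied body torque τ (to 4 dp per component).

τ = (0.0400, -0.0100, -0.0600)

Δω = ω₁−ω₀ = (0.02306250, -0.04647222, -0.06440000)
gyro term ω₀×Iω₀ = (-0.0338, 0.1573, 0.0044)
applied torque τ = (0.0400, -0.0100, -0.0600)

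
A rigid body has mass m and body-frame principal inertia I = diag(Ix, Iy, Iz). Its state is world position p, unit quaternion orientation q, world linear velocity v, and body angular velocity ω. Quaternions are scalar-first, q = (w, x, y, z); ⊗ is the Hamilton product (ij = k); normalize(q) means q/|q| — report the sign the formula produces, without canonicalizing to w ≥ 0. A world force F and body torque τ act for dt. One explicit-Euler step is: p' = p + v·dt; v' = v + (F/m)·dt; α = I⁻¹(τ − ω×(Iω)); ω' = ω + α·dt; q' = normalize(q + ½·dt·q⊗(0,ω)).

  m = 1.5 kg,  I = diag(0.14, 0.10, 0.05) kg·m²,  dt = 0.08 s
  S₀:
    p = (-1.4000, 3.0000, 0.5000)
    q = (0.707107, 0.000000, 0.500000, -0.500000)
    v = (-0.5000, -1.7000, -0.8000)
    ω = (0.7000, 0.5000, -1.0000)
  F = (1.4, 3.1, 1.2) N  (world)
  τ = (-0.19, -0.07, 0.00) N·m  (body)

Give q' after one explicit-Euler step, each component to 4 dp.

q' = (0.6762, 0.0098, 0.4994, -0.5415)

2q̇ = q⊗(0,ω) = (-0.7500000, 0.2449749, 0.0035535, -1.0571070)
q + ½dt·q⊗(0,ω), renormalized = (0.6762, 0.0098, 0.4994, -0.5415)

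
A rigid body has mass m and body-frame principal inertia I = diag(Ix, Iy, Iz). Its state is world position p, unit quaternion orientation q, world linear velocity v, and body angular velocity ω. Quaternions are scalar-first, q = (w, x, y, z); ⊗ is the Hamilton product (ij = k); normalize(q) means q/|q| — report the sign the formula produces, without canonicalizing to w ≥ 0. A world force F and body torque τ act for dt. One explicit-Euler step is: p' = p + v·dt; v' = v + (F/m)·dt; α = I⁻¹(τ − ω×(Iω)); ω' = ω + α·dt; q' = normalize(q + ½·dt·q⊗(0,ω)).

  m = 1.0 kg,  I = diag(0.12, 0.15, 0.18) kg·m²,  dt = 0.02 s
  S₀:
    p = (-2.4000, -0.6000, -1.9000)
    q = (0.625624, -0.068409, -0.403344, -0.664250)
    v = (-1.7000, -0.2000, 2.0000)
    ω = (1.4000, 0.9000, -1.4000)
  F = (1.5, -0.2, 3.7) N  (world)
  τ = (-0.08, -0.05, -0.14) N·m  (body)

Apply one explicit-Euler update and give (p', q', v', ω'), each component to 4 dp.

a = F/m = (1.5000, -0.2000, 3.7000)
new position p' = (-2.4340, -0.6040, -1.8600)
new velocity v' = (-1.6700, -0.2040, 2.0740)
angular accel α = (-0.3517, -1.1173, -0.9878)
new body rate ω' = (1.3930, 0.8777, -1.4198)
2q̇ = q⊗(0,ω) = (-0.4711678, 2.0383802, -0.4626610, -0.3727601)
q + ½dt·q⊗(0,ω), renormalized = (0.6208, -0.0480, -0.4079, -0.6678)

p' = (-2.4340, -0.6040, -1.8600)
q' = (0.6208, -0.0480, -0.4079, -0.6678)
v' = (-1.6700, -0.2040, 2.0740)
ω' = (1.3930, 0.8777, -1.4198)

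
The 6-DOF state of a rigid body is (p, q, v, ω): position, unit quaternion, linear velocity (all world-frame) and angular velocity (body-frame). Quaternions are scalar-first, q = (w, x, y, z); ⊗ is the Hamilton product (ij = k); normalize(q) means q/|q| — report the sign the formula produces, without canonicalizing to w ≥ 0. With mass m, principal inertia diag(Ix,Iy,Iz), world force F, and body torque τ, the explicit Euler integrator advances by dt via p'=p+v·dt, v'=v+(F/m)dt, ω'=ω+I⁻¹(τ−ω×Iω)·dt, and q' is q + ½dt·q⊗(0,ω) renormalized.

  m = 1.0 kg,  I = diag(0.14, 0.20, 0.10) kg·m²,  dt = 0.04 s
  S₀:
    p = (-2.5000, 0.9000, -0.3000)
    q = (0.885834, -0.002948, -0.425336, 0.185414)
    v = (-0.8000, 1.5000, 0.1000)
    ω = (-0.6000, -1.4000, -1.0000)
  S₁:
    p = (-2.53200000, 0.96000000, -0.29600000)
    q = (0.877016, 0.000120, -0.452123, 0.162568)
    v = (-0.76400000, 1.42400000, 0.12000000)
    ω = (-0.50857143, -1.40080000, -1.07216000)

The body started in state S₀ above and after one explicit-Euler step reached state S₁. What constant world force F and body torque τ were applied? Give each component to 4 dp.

velocity change Δv = (0.03600000, -0.07600000, 0.02000000)
F = m·Δv/dt = (0.9000, -1.9000, 0.5000)
Δω = ω₁−ω₀ = (0.09142857, -0.00080000, -0.07216000)
ω₀×(Iω₀) = (-0.1400, 0.0240, 0.0504)
τ = I·(Δω/dt) + ω₀×(Iω₀) = (0.1800, 0.0200, -0.1300)

F = (0.9000, -1.9000, 0.5000)
τ = (0.1800, 0.0200, -0.1300)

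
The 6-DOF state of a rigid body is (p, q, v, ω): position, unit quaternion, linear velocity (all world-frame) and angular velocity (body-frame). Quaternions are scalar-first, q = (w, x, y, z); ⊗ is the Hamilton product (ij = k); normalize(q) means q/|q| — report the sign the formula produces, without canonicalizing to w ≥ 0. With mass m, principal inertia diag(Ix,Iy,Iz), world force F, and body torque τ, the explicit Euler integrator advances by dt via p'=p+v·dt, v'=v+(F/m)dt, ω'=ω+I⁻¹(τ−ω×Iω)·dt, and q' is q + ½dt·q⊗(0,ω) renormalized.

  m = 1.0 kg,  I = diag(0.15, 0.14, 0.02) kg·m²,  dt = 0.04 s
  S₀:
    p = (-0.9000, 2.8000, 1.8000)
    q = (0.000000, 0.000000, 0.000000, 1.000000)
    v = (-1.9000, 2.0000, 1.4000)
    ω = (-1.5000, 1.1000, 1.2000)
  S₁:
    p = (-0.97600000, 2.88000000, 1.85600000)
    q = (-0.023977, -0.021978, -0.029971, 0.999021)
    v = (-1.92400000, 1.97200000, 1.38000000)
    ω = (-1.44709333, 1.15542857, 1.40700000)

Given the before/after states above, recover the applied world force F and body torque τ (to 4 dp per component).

ω₁ − ω₀ = (0.05290667, 0.05542857, 0.20700000)
precession coupling = (-0.1584, -0.2340, 0.0165)
I·α + gyro = (0.0400, -0.0400, 0.1200)
velocity change Δv = (-0.02400000, -0.02800000, -0.02000000)
F = m·Δv/dt = (-0.6000, -0.7000, -0.5000)

F = (-0.6000, -0.7000, -0.5000)
τ = (0.0400, -0.0400, 0.1200)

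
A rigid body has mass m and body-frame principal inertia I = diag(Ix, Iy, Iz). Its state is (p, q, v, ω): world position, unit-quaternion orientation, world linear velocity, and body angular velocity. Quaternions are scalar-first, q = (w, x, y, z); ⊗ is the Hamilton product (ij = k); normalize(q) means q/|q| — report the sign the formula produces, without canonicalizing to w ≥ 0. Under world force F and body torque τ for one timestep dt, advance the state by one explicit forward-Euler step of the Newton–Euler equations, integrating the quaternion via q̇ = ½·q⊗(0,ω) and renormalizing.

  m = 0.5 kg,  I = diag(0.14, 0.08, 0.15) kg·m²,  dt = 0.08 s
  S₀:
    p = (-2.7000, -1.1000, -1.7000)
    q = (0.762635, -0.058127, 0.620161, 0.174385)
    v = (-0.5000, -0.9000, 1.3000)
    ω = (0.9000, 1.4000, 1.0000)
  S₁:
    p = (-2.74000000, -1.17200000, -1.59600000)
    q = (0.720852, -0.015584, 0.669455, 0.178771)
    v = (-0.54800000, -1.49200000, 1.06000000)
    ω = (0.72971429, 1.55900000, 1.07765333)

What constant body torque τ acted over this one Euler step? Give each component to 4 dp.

rate change Δω = (-0.17028571, 0.15900000, 0.07765333)
precession coupling = (0.0980, -0.0090, -0.0756)
τ = I·(Δω/dt) + ω₀×(Iω₀) = (-0.2000, 0.1500, 0.0700)

τ = (-0.2000, 0.1500, 0.0700)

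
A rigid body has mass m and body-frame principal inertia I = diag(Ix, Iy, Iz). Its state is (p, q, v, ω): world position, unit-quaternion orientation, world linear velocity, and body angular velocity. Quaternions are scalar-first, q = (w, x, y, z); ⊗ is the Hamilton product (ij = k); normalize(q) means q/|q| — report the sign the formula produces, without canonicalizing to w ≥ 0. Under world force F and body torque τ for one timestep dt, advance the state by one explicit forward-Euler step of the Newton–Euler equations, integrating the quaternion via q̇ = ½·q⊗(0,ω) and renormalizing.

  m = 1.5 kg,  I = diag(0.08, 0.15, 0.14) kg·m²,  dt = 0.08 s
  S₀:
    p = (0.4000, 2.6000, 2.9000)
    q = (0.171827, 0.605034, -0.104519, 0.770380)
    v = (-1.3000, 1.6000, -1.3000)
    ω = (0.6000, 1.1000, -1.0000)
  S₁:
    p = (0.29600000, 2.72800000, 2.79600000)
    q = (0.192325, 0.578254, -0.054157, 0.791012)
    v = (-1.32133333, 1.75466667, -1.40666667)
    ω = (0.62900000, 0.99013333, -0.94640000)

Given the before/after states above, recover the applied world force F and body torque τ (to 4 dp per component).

F = (-0.4000, 2.9000, -2.0000)
τ = (0.0400, -0.1700, 0.1400)

Δω = ω₁−ω₀ = (0.02900000, -0.10986667, 0.05360000)
I·α + gyro = (0.0400, -0.1700, 0.1400)
velocity change Δv = (-0.02133333, 0.15466667, -0.10666667)
m·(v₁−v₀)/dt = (-0.4000, 2.9000, -2.0000)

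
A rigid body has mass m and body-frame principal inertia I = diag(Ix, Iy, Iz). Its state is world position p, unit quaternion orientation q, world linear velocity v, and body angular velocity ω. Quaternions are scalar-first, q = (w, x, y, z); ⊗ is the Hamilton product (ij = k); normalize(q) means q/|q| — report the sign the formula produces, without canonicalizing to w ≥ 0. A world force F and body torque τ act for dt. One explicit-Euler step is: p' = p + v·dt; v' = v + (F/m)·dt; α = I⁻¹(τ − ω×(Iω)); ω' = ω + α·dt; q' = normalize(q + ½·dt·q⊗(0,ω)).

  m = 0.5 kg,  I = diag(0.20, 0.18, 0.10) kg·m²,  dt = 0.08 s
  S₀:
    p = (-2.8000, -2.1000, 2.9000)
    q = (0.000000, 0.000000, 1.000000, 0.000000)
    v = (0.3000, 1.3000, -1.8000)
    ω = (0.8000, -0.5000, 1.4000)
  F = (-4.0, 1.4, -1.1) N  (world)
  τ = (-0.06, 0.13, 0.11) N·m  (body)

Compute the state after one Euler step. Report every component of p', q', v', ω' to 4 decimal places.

p' = (-2.7760, -1.9960, 2.7560)
q' = (0.0200, 0.0559, 0.9977, -0.0319)
v' = (-0.3400, 1.5240, -1.9760)
ω' = (0.7536, -0.4920, 1.4816)

angular accel α = (-0.5800, 0.1000, 1.0200)
new body rate ω' = (0.7536, -0.4920, 1.4816)
Hamilton product q⊗(0,ω) = (0.5000000, 1.4000000, 0.0000000, -0.8000000)
q' = normalize(q + ½dt·q⊗(0,ω)) = (0.0200, 0.0559, 0.9977, -0.0319)
a = (-8.0000, 2.8000, -2.2000)
p' = p + v·dt = (-2.7760, -1.9960, 2.7560)
new velocity v' = (-0.3400, 1.5240, -1.9760)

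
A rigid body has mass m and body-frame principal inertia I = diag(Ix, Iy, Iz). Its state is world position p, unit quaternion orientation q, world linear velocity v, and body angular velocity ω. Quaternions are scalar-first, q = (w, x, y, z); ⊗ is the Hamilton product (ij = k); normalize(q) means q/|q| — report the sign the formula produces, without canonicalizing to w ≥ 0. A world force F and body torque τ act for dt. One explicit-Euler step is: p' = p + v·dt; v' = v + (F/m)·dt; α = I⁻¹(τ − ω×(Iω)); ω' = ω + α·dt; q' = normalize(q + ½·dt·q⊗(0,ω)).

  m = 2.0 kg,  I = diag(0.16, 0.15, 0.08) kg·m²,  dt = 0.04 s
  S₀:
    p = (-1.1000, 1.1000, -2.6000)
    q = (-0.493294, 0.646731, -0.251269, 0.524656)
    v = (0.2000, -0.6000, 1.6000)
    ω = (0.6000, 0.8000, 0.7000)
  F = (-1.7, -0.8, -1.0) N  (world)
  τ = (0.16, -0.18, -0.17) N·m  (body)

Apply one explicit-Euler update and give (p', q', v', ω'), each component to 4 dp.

p' = (-1.0920, 1.0760, -2.5360)
q' = (-0.5042, 0.6287, -0.2618, 0.5310)
v' = (0.1660, -0.6160, 1.5800)
ω' = (0.6498, 0.7430, 0.6174)

a = (-0.8500, -0.4000, -0.5000)
p' = p + v·dt = (-1.0920, 1.0760, -2.5360)
new velocity v' = (0.1660, -0.6160, 1.5800)
gyro term ω×Iω = (-0.0392, 0.0336, -0.0048)
α = I⁻¹(τ − ω×Iω) = (1.2450, -1.4240, -2.0650)
ω + α·dt = (0.6498, 0.7430, 0.6174)
2q̇ = q⊗(0,ω) = (-0.5542826, -0.8915895, -0.5325533, 0.3228404)
updated quaternion q' = (-0.5042, 0.6287, -0.2618, 0.5310)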